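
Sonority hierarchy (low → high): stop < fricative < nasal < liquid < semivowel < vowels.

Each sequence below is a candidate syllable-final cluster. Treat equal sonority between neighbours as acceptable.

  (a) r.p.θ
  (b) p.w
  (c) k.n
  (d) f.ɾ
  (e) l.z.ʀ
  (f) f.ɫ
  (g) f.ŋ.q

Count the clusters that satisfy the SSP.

0

(a) 4-1-2 → violates
(b) 1-5 → violates
(c) 1-3 → violates
(d) 2-4 → violates
(e) 4-2-4 → violates
(f) 2-4 → violates
(g) 2-3-1 → violates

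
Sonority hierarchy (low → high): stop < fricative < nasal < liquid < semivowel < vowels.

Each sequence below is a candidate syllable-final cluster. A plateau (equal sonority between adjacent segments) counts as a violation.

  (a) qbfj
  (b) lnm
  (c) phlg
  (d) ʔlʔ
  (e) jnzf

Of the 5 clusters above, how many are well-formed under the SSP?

(a) sonority 1-1-2-5: ill-formed.
(b) sonority 4-3-3: ill-formed.
(c) sonority 1-2-4-1: ill-formed.
(d) sonority 1-4-1: ill-formed.
(e) sonority 5-3-2-2: ill-formed.

0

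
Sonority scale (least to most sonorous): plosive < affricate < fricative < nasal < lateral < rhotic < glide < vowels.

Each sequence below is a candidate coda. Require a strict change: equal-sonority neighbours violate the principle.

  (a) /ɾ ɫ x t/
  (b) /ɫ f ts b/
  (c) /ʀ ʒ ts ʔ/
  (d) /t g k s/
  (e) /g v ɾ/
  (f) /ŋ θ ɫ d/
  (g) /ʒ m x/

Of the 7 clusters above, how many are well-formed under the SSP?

3

(a) sonority 6-5-3-1: well-formed.
(b) sonority 5-3-2-1: well-formed.
(c) sonority 6-3-2-1: well-formed.
(d) sonority 1-1-1-3: ill-formed.
(e) sonority 1-3-6: ill-formed.
(f) sonority 4-3-5-1: ill-formed.
(g) sonority 3-4-3: ill-formed.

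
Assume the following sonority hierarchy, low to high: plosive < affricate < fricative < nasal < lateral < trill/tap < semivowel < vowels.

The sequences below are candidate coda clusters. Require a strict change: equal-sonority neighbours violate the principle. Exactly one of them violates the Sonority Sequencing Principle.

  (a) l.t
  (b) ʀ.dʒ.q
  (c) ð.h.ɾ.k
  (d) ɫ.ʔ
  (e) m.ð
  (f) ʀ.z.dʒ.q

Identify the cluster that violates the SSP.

(a) l.t: profile 5-1 — obeys.
(b) ʀ.dʒ.q: profile 6-2-1 — obeys.
(c) ð.h.ɾ.k: profile 3-3-6-1 — violates.
(d) ɫ.ʔ: profile 5-1 — obeys.
(e) m.ð: profile 4-3 — obeys.
(f) ʀ.z.dʒ.q: profile 6-3-2-1 — obeys.

c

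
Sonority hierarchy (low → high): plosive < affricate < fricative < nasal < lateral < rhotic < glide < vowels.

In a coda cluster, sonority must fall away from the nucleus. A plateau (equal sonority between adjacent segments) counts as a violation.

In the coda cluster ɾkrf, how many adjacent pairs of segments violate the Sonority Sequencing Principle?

1

/ɾ/: rhotic = 6.
/k/: plosive = 1.
/r/: rhotic = 6.
/f/: fricative = 3.
/ɾ/→/k/: 6→1 (falls) — ok.
/k/→/r/: 1→6 (does not fall) — violation.
/r/→/f/: 6→3 (falls) — ok.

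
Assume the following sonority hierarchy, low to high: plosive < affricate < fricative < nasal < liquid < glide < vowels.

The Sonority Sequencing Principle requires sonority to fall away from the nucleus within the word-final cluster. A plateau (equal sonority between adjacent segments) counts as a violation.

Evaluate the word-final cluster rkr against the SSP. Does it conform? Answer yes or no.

/r/: liquid = 5.
/k/: plosive = 1.
/r/: liquid = 5.
The profile is 5-1-5. Between /k/ (1) and /r/ (5) sonority does not fall, so the cluster violates the SSP.

no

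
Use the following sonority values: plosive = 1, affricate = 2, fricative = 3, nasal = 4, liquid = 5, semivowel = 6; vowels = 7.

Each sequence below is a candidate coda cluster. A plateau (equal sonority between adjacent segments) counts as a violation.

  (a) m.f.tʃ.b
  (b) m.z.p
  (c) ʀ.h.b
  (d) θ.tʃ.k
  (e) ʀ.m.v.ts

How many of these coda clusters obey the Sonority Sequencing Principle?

(a) sonority 4-3-2-1: well-formed.
(b) sonority 4-3-1: well-formed.
(c) sonority 5-3-1: well-formed.
(d) sonority 3-2-1: well-formed.
(e) sonority 5-4-3-2: well-formed.

5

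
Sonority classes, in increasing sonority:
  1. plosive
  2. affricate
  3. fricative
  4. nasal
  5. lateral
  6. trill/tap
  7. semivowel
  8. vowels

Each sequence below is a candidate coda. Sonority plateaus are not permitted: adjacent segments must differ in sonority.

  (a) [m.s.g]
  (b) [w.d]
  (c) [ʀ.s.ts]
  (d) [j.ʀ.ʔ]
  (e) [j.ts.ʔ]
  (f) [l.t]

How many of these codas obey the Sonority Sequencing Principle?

(a) 4-3-1 → obeys
(b) 7-1 → obeys
(c) 6-3-2 → obeys
(d) 7-6-1 → obeys
(e) 7-2-1 → obeys
(f) 5-1 → obeys

6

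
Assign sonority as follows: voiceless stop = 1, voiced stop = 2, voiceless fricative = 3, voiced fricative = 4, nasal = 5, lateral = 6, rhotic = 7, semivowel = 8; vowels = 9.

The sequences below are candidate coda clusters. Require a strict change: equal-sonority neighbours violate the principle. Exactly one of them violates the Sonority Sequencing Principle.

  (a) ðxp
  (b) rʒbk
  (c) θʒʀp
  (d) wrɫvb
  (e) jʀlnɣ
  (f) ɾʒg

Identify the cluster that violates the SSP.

c

(a) ðxp: profile 4-3-1 — obeys.
(b) rʒbk: profile 7-4-2-1 — obeys.
(c) θʒʀp: profile 3-4-7-1 — violates.
(d) wrɫvb: profile 8-7-6-4-2 — obeys.
(e) jʀlnɣ: profile 8-7-6-5-4 — obeys.
(f) ɾʒg: profile 7-4-2 — obeys.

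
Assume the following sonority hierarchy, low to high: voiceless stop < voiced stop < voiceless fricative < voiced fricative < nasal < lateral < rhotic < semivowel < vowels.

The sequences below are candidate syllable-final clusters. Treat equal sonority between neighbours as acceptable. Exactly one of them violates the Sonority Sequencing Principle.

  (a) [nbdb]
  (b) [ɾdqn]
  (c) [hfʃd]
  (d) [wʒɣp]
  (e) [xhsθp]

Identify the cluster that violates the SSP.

(a) 5-2-2-2 → obeys
(b) 7-2-1-5 → violates
(c) 3-3-3-2 → obeys
(d) 8-4-4-1 → obeys
(e) 3-3-3-3-1 → obeys

b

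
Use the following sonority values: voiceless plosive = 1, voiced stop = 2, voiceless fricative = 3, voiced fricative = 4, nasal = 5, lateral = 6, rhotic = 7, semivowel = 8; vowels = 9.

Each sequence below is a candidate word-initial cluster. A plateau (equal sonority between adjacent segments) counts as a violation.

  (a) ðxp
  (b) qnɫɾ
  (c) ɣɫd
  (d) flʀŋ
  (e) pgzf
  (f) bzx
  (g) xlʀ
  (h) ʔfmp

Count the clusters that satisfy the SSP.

2

(a) ðxp: profile 4-3-1 — violates.
(b) qnɫɾ: profile 1-5-6-7 — obeys.
(c) ɣɫd: profile 4-6-2 — violates.
(d) flʀŋ: profile 3-6-7-5 — violates.
(e) pgzf: profile 1-2-4-3 — violates.
(f) bzx: profile 2-4-3 — violates.
(g) xlʀ: profile 3-6-7 — obeys.
(h) ʔfmp: profile 1-3-5-1 — violates.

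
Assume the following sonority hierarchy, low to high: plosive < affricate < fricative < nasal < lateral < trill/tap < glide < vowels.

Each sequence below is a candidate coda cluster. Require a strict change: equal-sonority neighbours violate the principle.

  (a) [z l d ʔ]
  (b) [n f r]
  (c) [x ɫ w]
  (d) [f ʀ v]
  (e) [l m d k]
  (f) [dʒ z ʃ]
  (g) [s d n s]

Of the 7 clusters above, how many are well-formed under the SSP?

0

(a) [z l d ʔ]: profile 3-5-1-1 — violates.
(b) [n f r]: profile 4-3-6 — violates.
(c) [x ɫ w]: profile 3-5-7 — violates.
(d) [f ʀ v]: profile 3-6-3 — violates.
(e) [l m d k]: profile 5-4-1-1 — violates.
(f) [dʒ z ʃ]: profile 2-3-3 — violates.
(g) [s d n s]: profile 3-1-4-3 — violates.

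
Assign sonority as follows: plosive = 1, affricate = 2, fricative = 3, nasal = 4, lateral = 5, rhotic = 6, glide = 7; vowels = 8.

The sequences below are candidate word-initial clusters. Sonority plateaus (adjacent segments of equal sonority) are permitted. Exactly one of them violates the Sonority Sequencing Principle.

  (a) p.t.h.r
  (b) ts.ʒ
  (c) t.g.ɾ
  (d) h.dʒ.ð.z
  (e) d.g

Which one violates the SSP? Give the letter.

d

(a) p.t.h.r: profile 1-1-3-6 — obeys.
(b) ts.ʒ: profile 2-3 — obeys.
(c) t.g.ɾ: profile 1-1-6 — obeys.
(d) h.dʒ.ð.z: profile 3-2-3-3 — violates.
(e) d.g: profile 1-1 — obeys.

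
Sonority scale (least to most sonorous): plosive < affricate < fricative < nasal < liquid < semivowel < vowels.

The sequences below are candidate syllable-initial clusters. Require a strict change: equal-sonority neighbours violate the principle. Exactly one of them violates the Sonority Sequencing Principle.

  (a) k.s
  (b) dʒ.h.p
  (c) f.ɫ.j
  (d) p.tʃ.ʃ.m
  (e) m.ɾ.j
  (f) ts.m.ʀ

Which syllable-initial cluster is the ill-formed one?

b

(a) sonority 1-3: well-formed.
(b) sonority 2-3-1: ill-formed.
(c) sonority 3-5-6: well-formed.
(d) sonority 1-2-3-4: well-formed.
(e) sonority 4-5-6: well-formed.
(f) sonority 2-4-5: well-formed.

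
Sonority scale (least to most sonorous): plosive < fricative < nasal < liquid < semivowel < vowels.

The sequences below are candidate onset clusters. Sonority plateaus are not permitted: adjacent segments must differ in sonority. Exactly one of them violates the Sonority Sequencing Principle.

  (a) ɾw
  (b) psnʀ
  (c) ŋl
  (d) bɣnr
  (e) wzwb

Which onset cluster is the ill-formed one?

(a) 4-5 → obeys
(b) 1-2-3-4 → obeys
(c) 3-4 → obeys
(d) 1-2-3-4 → obeys
(e) 5-2-5-1 → violates

e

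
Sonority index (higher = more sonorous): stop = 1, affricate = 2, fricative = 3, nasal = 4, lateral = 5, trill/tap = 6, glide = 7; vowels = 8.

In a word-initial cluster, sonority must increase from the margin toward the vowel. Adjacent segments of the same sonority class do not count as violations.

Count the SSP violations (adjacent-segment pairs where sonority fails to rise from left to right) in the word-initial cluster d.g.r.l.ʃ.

2

/d/ — stop, sonority 1.
/g/ — stop, sonority 1.
/r/ — trill/tap, sonority 6.
/l/ — lateral, sonority 5.
/ʃ/ — fricative, sonority 3.
/d/→/g/: 1→1 (plateau, allowed) — ok.
/g/→/r/: 1→6 (rises) — ok.
/r/→/l/: 6→5 (does not rise) — violation.
/l/→/ʃ/: 5→3 (does not rise) — violation.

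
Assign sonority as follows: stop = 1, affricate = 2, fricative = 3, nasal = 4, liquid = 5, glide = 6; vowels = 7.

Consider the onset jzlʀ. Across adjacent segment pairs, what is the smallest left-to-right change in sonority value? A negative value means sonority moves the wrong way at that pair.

/j/ is a glide (sonority 6).
/z/ is a fricative (sonority 3).
/l/ is a liquid (sonority 5).
/ʀ/ is a liquid (sonority 5).
/j/→/z/: change -3.
/z/→/l/: change +2.
/l/→/ʀ/: change +0.
Minimum = -3.

-3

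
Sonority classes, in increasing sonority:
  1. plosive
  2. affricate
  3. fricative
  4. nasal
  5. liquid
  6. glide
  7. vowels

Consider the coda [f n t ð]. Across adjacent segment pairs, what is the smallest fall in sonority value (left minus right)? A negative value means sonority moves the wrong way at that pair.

-2

/f/: fricative = 3.
/n/: nasal = 4.
/t/: plosive = 1.
/ð/: fricative = 3.
/f/→/n/: change -1.
/n/→/t/: change +3.
/t/→/ð/: change -2.
Minimum = -2.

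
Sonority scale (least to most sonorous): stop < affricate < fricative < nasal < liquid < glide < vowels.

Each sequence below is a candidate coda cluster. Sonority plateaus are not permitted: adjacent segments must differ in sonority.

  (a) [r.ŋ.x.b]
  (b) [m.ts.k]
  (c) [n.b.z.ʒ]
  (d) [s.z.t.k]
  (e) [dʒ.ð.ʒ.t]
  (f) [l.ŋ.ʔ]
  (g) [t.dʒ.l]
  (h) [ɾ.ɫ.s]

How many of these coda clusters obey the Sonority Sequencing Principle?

(a) 5-4-3-1 → obeys
(b) 4-2-1 → obeys
(c) 4-1-3-3 → violates
(d) 3-3-1-1 → violates
(e) 2-3-3-1 → violates
(f) 5-4-1 → obeys
(g) 1-2-5 → violates
(h) 5-5-3 → violates

3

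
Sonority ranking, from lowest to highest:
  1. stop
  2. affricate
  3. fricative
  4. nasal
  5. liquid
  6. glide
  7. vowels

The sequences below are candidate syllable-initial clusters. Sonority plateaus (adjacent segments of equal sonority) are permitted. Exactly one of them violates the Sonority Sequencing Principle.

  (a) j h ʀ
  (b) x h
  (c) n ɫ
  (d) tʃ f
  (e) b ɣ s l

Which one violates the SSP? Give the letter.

(a) sonority 6-3-5: ill-formed.
(b) sonority 3-3: well-formed.
(c) sonority 4-5: well-formed.
(d) sonority 2-3: well-formed.
(e) sonority 1-3-3-5: well-formed.

a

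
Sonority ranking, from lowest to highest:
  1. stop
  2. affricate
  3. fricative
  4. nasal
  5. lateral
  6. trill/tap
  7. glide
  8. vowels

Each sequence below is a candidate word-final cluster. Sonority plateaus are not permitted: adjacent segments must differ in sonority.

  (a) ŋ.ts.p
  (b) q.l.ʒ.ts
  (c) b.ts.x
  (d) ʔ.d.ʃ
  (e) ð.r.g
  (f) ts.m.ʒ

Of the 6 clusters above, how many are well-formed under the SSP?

1

(a) sonority 4-2-1: well-formed.
(b) sonority 1-5-3-2: ill-formed.
(c) sonority 1-2-3: ill-formed.
(d) sonority 1-1-3: ill-formed.
(e) sonority 3-6-1: ill-formed.
(f) sonority 2-4-3: ill-formed.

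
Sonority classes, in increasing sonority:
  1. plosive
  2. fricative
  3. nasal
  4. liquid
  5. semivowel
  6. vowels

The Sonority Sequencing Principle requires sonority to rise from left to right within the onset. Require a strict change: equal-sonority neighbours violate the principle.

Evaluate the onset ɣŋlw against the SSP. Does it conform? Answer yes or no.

/ɣ/: fricative = 2.
/ŋ/: nasal = 3.
/l/: liquid = 4.
/w/: semivowel = 5.
The profile 2-3-4-5 strictly rises, so the onset satisfies the SSP.

yes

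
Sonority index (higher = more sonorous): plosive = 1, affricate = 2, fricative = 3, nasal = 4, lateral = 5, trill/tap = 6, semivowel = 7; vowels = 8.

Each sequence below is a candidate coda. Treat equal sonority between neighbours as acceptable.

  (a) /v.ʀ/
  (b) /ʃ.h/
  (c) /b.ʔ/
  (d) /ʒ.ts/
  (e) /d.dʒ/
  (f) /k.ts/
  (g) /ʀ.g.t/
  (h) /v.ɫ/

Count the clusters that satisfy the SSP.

4

(a) sonority 3-6: ill-formed.
(b) sonority 3-3: well-formed.
(c) sonority 1-1: well-formed.
(d) sonority 3-2: well-formed.
(e) sonority 1-2: ill-formed.
(f) sonority 1-2: ill-formed.
(g) sonority 6-1-1: well-formed.
(h) sonority 3-5: ill-formed.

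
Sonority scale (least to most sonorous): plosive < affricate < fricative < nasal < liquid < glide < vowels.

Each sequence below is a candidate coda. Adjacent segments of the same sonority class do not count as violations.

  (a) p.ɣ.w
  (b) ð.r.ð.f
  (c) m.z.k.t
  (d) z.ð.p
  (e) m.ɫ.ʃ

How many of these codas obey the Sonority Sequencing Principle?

2

(a) 1-3-6 → violates
(b) 3-5-3-3 → violates
(c) 4-3-1-1 → obeys
(d) 3-3-1 → obeys
(e) 4-5-3 → violates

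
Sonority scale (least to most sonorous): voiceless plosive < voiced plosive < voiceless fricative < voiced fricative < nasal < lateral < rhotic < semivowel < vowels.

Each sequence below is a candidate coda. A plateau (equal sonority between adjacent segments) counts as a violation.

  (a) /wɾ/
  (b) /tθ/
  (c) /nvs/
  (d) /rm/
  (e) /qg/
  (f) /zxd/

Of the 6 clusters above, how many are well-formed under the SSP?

4

(a) sonority 8-7: well-formed.
(b) sonority 1-3: ill-formed.
(c) sonority 5-4-3: well-formed.
(d) sonority 7-5: well-formed.
(e) sonority 1-2: ill-formed.
(f) sonority 4-3-2: well-formed.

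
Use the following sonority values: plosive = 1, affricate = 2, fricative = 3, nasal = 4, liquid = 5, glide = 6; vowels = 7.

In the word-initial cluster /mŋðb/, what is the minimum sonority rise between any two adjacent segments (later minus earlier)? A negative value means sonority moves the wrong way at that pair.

/m/: nasal = 4.
/ŋ/: nasal = 4.
/ð/: fricative = 3.
/b/: plosive = 1.
/m/→/ŋ/: change +0.
/ŋ/→/ð/: change -1.
/ð/→/b/: change -2.
Minimum = -2.

-2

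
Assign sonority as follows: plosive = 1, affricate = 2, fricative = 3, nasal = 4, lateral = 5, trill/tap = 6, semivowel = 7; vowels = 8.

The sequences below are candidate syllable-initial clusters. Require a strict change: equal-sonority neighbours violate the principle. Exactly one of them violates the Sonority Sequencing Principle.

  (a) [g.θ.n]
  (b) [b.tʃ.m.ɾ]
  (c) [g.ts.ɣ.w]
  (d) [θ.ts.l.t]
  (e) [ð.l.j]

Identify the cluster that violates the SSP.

(a) sonority 1-3-4: well-formed.
(b) sonority 1-2-4-6: well-formed.
(c) sonority 1-2-3-7: well-formed.
(d) sonority 3-2-5-1: ill-formed.
(e) sonority 3-5-7: well-formed.

d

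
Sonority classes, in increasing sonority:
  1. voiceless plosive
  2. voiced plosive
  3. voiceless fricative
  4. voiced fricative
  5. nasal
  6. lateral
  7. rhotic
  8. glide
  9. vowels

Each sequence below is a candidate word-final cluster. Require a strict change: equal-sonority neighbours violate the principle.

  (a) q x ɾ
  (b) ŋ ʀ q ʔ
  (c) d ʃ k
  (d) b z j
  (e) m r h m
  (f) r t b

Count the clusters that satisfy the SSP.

0

(a) 1-3-7 → violates
(b) 5-7-1-1 → violates
(c) 2-3-1 → violates
(d) 2-4-8 → violates
(e) 5-7-3-5 → violates
(f) 7-1-2 → violates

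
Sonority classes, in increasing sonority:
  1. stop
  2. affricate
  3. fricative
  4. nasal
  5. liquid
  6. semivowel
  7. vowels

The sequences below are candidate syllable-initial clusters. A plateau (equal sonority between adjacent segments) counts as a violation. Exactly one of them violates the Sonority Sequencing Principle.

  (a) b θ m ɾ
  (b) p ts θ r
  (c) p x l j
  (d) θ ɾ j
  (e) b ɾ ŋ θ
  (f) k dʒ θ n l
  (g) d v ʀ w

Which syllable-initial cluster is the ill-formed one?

e

(a) b θ m ɾ: profile 1-3-4-5 — obeys.
(b) p ts θ r: profile 1-2-3-5 — obeys.
(c) p x l j: profile 1-3-5-6 — obeys.
(d) θ ɾ j: profile 3-5-6 — obeys.
(e) b ɾ ŋ θ: profile 1-5-4-3 — violates.
(f) k dʒ θ n l: profile 1-2-3-4-5 — obeys.
(g) d v ʀ w: profile 1-3-5-6 — obeys.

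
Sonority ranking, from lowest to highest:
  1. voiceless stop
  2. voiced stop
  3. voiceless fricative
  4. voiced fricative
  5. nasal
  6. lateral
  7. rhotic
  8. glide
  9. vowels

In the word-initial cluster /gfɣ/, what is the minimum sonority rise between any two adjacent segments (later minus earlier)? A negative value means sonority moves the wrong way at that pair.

1

/g/ — voiced stop, sonority 2.
/f/ — voiceless fricative, sonority 3.
/ɣ/ — voiced fricative, sonority 4.
/g/→/f/: change +1.
/f/→/ɣ/: change +1.
Minimum = 1.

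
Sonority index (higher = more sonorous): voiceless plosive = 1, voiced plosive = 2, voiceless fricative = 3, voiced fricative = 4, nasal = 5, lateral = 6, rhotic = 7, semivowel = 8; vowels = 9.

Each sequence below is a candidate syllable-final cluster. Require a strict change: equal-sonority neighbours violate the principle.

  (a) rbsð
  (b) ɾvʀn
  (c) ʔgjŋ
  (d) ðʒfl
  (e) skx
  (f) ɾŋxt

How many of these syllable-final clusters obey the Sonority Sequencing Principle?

(a) 7-2-3-4 → violates
(b) 7-4-7-5 → violates
(c) 1-2-8-5 → violates
(d) 4-4-3-6 → violates
(e) 3-1-3 → violates
(f) 7-5-3-1 → obeys

1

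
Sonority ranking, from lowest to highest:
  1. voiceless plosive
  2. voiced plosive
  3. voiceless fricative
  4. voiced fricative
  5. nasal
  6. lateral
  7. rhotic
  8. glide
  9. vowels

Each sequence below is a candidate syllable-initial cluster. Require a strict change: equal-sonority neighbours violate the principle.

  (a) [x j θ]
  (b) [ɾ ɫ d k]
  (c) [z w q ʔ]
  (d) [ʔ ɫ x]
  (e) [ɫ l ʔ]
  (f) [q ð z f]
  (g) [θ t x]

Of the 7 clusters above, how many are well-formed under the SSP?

0

(a) 3-8-3 → violates
(b) 7-6-2-1 → violates
(c) 4-8-1-1 → violates
(d) 1-6-3 → violates
(e) 6-6-1 → violates
(f) 1-4-4-3 → violates
(g) 3-1-3 → violates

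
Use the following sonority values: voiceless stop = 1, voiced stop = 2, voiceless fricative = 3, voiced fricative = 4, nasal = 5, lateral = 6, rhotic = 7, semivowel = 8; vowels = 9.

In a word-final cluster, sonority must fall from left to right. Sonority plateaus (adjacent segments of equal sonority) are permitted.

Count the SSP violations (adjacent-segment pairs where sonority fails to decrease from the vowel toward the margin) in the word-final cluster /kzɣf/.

/k/ — voiceless stop, sonority 1.
/z/ — voiced fricative, sonority 4.
/ɣ/ — voiced fricative, sonority 4.
/f/ — voiceless fricative, sonority 3.
/k/→/z/: 1→4 (does not fall) — violation.
/z/→/ɣ/: 4→4 (plateau, allowed) — ok.
/ɣ/→/f/: 4→3 (falls) — ok.

1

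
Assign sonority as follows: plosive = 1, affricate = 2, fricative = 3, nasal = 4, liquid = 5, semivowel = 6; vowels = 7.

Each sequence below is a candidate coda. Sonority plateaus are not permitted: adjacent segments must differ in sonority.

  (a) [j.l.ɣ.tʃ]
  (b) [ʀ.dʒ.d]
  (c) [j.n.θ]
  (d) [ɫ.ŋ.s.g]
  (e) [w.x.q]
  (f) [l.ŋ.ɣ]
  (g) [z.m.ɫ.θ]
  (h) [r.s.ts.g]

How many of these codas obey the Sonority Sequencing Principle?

(a) [j.l.ɣ.tʃ]: profile 6-5-3-2 — obeys.
(b) [ʀ.dʒ.d]: profile 5-2-1 — obeys.
(c) [j.n.θ]: profile 6-4-3 — obeys.
(d) [ɫ.ŋ.s.g]: profile 5-4-3-1 — obeys.
(e) [w.x.q]: profile 6-3-1 — obeys.
(f) [l.ŋ.ɣ]: profile 5-4-3 — obeys.
(g) [z.m.ɫ.θ]: profile 3-4-5-3 — violates.
(h) [r.s.ts.g]: profile 5-3-2-1 — obeys.

7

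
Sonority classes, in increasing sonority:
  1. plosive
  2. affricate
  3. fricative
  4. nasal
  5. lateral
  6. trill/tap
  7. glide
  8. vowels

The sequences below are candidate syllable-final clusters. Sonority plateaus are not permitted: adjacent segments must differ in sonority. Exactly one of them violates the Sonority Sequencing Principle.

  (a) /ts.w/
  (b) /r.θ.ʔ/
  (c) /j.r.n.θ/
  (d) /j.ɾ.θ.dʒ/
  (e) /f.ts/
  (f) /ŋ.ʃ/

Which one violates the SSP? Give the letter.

(a) sonority 2-7: ill-formed.
(b) sonority 6-3-1: well-formed.
(c) sonority 7-6-4-3: well-formed.
(d) sonority 7-6-3-2: well-formed.
(e) sonority 3-2: well-formed.
(f) sonority 4-3: well-formed.

a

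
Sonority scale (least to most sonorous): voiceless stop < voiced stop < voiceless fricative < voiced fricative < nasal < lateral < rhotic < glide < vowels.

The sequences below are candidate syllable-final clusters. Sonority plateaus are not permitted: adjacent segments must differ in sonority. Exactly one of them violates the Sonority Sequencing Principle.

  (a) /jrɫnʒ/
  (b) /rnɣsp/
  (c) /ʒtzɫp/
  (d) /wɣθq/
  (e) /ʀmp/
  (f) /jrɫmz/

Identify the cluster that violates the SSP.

(a) sonority 8-7-6-5-4: well-formed.
(b) sonority 7-5-4-3-1: well-formed.
(c) sonority 4-1-4-6-1: ill-formed.
(d) sonority 8-4-3-1: well-formed.
(e) sonority 7-5-1: well-formed.
(f) sonority 8-7-6-5-4: well-formed.

c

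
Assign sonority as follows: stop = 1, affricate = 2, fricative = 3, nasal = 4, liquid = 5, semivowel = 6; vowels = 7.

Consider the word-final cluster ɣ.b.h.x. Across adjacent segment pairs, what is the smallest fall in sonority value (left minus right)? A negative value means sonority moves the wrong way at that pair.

-2

/ɣ/ is a fricative (sonority 3).
/b/ is a stop (sonority 1).
/h/ is a fricative (sonority 3).
/x/ is a fricative (sonority 3).
/ɣ/→/b/: change +2.
/b/→/h/: change -2.
/h/→/x/: change +0.
Minimum = -2.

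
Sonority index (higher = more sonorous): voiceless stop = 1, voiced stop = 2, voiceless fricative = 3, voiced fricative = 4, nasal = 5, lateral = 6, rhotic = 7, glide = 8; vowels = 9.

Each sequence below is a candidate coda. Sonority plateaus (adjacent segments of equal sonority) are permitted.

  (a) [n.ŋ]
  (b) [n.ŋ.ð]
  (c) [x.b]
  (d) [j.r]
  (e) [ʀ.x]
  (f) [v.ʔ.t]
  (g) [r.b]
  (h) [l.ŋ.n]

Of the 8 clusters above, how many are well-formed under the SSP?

(a) [n.ŋ]: profile 5-5 — obeys.
(b) [n.ŋ.ð]: profile 5-5-4 — obeys.
(c) [x.b]: profile 3-2 — obeys.
(d) [j.r]: profile 8-7 — obeys.
(e) [ʀ.x]: profile 7-3 — obeys.
(f) [v.ʔ.t]: profile 4-1-1 — obeys.
(g) [r.b]: profile 7-2 — obeys.
(h) [l.ŋ.n]: profile 6-5-5 — obeys.

8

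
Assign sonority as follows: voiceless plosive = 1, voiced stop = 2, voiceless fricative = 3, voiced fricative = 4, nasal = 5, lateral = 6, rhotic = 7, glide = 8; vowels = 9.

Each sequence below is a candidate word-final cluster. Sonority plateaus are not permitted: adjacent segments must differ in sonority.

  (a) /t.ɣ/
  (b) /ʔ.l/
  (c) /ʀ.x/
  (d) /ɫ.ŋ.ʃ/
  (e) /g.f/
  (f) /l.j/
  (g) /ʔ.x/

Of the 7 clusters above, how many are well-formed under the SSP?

2

(a) sonority 1-4: ill-formed.
(b) sonority 1-6: ill-formed.
(c) sonority 7-3: well-formed.
(d) sonority 6-5-3: well-formed.
(e) sonority 2-3: ill-formed.
(f) sonority 6-8: ill-formed.
(g) sonority 1-3: ill-formed.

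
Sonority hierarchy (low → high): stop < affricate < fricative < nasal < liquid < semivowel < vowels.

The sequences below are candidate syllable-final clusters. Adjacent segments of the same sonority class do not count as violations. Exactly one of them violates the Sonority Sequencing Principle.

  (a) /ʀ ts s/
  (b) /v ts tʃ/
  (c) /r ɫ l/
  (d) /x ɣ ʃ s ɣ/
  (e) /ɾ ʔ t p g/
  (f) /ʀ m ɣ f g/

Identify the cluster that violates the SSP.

a

(a) /ʀ ts s/: profile 5-2-3 — violates.
(b) /v ts tʃ/: profile 3-2-2 — obeys.
(c) /r ɫ l/: profile 5-5-5 — obeys.
(d) /x ɣ ʃ s ɣ/: profile 3-3-3-3-3 — obeys.
(e) /ɾ ʔ t p g/: profile 5-1-1-1-1 — obeys.
(f) /ʀ m ɣ f g/: profile 5-4-3-3-1 — obeys.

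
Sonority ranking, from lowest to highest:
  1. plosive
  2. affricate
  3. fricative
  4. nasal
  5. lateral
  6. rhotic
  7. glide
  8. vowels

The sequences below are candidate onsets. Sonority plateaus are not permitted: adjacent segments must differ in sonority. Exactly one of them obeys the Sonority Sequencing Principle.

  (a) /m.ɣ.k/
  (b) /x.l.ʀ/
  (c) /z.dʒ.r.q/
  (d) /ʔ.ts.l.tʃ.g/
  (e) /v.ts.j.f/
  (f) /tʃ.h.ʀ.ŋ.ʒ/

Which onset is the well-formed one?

b

(a) 4-3-1 → violates
(b) 3-5-6 → obeys
(c) 3-2-6-1 → violates
(d) 1-2-5-2-1 → violates
(e) 3-2-7-3 → violates
(f) 2-3-6-4-3 → violates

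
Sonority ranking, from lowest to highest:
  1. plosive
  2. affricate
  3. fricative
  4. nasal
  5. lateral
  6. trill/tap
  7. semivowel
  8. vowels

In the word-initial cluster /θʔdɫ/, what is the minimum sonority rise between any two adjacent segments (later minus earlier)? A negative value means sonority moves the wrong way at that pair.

/θ/ is a fricative (sonority 3).
/ʔ/ is a plosive (sonority 1).
/d/ is a plosive (sonority 1).
/ɫ/ is a lateral (sonority 5).
/θ/→/ʔ/: change -2.
/ʔ/→/d/: change +0.
/d/→/ɫ/: change +4.
Minimum = -2.

-2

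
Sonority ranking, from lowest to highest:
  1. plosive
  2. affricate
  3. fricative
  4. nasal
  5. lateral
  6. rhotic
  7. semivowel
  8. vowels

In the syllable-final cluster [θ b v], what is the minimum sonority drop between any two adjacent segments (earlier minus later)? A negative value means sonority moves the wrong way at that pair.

-2

/θ/: fricative = 3.
/b/: plosive = 1.
/v/: fricative = 3.
/θ/→/b/: change +2.
/b/→/v/: change -2.
Minimum = -2.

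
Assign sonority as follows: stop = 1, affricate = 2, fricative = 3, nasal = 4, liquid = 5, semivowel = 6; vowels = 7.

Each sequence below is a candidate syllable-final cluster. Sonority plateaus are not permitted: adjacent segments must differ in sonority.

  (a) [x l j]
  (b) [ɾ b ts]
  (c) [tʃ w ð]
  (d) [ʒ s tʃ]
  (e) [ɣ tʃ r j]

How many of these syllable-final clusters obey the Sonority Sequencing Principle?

0

(a) sonority 3-5-6: ill-formed.
(b) sonority 5-1-2: ill-formed.
(c) sonority 2-6-3: ill-formed.
(d) sonority 3-3-2: ill-formed.
(e) sonority 3-2-5-6: ill-formed.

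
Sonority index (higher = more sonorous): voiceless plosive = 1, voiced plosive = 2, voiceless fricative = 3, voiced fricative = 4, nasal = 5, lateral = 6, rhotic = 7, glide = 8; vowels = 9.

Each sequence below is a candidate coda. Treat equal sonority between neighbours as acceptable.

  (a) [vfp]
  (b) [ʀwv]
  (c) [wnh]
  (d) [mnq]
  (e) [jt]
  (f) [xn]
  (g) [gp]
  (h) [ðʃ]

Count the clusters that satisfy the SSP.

6

(a) [vfp]: profile 4-3-1 — obeys.
(b) [ʀwv]: profile 7-8-4 — violates.
(c) [wnh]: profile 8-5-3 — obeys.
(d) [mnq]: profile 5-5-1 — obeys.
(e) [jt]: profile 8-1 — obeys.
(f) [xn]: profile 3-5 — violates.
(g) [gp]: profile 2-1 — obeys.
(h) [ðʃ]: profile 4-3 — obeys.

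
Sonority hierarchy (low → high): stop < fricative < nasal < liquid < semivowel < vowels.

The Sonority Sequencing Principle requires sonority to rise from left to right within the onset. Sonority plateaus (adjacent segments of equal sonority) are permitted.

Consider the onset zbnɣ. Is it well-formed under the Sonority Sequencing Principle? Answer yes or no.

no

/z/ — fricative, sonority 2.
/b/ — stop, sonority 1.
/n/ — nasal, sonority 3.
/ɣ/ — fricative, sonority 2.
The profile is 2-1-3-2. Between /z/ (2) and /b/ (1) sonority does not rise, so the cluster violates the SSP.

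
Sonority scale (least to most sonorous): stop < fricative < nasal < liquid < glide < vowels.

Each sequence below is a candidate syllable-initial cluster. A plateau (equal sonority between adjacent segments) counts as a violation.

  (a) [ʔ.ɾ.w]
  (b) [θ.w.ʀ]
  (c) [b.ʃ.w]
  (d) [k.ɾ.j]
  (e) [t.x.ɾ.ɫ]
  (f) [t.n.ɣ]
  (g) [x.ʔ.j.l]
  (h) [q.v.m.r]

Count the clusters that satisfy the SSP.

4

(a) [ʔ.ɾ.w]: profile 1-4-5 — obeys.
(b) [θ.w.ʀ]: profile 2-5-4 — violates.
(c) [b.ʃ.w]: profile 1-2-5 — obeys.
(d) [k.ɾ.j]: profile 1-4-5 — obeys.
(e) [t.x.ɾ.ɫ]: profile 1-2-4-4 — violates.
(f) [t.n.ɣ]: profile 1-3-2 — violates.
(g) [x.ʔ.j.l]: profile 2-1-5-4 — violates.
(h) [q.v.m.r]: profile 1-2-3-4 — obeys.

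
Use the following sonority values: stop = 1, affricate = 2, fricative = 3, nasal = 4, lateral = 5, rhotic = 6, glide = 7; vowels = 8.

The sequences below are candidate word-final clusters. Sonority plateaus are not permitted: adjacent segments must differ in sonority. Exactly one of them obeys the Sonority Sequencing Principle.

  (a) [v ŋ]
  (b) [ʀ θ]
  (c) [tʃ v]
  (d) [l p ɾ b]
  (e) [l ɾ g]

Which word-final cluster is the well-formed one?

(a) sonority 3-4: ill-formed.
(b) sonority 6-3: well-formed.
(c) sonority 2-3: ill-formed.
(d) sonority 5-1-6-1: ill-formed.
(e) sonority 5-6-1: ill-formed.

b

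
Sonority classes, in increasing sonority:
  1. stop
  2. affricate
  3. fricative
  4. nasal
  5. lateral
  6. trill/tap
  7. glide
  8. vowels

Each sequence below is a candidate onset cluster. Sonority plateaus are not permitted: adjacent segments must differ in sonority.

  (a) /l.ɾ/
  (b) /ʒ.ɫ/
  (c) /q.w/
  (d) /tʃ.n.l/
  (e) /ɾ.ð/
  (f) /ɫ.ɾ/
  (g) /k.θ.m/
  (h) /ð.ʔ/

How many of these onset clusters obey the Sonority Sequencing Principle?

6

(a) /l.ɾ/: profile 5-6 — obeys.
(b) /ʒ.ɫ/: profile 3-5 — obeys.
(c) /q.w/: profile 1-7 — obeys.
(d) /tʃ.n.l/: profile 2-4-5 — obeys.
(e) /ɾ.ð/: profile 6-3 — violates.
(f) /ɫ.ɾ/: profile 5-6 — obeys.
(g) /k.θ.m/: profile 1-3-4 — obeys.
(h) /ð.ʔ/: profile 3-1 — violates.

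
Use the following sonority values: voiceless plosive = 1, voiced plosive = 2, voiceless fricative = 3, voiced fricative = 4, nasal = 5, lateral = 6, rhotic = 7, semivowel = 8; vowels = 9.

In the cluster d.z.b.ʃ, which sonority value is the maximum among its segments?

4

/d/ — voiced plosive, sonority 2.
/z/ — voiced fricative, sonority 4.
/b/ — voiced plosive, sonority 2.
/ʃ/ — voiceless fricative, sonority 3.
The maximum is 4.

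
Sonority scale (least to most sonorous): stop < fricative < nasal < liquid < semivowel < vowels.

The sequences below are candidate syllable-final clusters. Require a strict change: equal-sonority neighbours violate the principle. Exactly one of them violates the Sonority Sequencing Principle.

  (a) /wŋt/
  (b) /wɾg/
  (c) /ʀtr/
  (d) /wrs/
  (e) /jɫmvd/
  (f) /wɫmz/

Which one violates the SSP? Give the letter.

(a) sonority 5-3-1: well-formed.
(b) sonority 5-4-1: well-formed.
(c) sonority 4-1-4: ill-formed.
(d) sonority 5-4-2: well-formed.
(e) sonority 5-4-3-2-1: well-formed.
(f) sonority 5-4-3-2: well-formed.

c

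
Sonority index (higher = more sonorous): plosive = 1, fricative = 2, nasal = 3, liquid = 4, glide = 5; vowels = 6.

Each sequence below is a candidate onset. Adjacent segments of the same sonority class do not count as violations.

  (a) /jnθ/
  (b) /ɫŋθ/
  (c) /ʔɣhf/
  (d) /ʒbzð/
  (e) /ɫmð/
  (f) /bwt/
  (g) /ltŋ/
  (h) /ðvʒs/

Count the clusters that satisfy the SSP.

(a) 5-3-2 → violates
(b) 4-3-2 → violates
(c) 1-2-2-2 → obeys
(d) 2-1-2-2 → violates
(e) 4-3-2 → violates
(f) 1-5-1 → violates
(g) 4-1-3 → violates
(h) 2-2-2-2 → obeys

2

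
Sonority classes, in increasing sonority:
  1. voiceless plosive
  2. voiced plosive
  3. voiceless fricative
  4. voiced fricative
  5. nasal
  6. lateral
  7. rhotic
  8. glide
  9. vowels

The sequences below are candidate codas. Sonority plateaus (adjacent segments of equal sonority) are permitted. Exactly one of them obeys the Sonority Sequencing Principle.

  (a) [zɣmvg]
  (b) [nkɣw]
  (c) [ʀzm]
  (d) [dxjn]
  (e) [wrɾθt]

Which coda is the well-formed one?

(a) sonority 4-4-5-4-2: ill-formed.
(b) sonority 5-1-4-8: ill-formed.
(c) sonority 7-4-5: ill-formed.
(d) sonority 2-3-8-5: ill-formed.
(e) sonority 8-7-7-3-1: well-formed.

e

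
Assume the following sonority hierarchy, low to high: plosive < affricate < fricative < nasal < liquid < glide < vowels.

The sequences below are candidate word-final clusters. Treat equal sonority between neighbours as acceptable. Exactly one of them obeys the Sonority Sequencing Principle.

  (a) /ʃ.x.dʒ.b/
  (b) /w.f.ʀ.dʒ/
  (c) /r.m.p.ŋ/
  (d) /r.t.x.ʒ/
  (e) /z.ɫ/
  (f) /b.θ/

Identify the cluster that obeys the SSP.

(a) /ʃ.x.dʒ.b/: profile 3-3-2-1 — obeys.
(b) /w.f.ʀ.dʒ/: profile 6-3-5-2 — violates.
(c) /r.m.p.ŋ/: profile 5-4-1-4 — violates.
(d) /r.t.x.ʒ/: profile 5-1-3-3 — violates.
(e) /z.ɫ/: profile 3-5 — violates.
(f) /b.θ/: profile 1-3 — violates.

a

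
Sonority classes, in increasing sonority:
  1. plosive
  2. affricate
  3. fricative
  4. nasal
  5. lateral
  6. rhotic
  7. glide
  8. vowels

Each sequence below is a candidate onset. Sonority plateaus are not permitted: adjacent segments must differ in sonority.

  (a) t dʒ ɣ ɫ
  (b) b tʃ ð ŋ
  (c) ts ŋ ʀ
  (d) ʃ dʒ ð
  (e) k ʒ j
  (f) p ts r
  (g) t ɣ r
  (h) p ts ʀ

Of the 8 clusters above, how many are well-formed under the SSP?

7

(a) 1-2-3-5 → obeys
(b) 1-2-3-4 → obeys
(c) 2-4-6 → obeys
(d) 3-2-3 → violates
(e) 1-3-7 → obeys
(f) 1-2-6 → obeys
(g) 1-3-6 → obeys
(h) 1-2-6 → obeys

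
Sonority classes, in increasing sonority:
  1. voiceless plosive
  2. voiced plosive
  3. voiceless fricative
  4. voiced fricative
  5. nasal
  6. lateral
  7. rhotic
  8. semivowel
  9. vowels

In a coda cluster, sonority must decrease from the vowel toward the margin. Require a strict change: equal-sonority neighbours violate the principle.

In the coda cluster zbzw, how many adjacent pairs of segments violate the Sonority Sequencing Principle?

/z/: voiced fricative = 4.
/b/: voiced plosive = 2.
/z/: voiced fricative = 4.
/w/: semivowel = 8.
/z/→/b/: 4→2 (falls) — ok.
/b/→/z/: 2→4 (does not fall) — violation.
/z/→/w/: 4→8 (does not fall) — violation.

2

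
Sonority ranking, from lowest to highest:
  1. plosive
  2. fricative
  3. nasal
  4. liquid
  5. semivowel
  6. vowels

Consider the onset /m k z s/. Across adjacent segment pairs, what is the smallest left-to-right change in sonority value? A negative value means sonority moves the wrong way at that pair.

/m/ — nasal, sonority 3.
/k/ — plosive, sonority 1.
/z/ — fricative, sonority 2.
/s/ — fricative, sonority 2.
/m/→/k/: change -2.
/k/→/z/: change +1.
/z/→/s/: change +0.
Minimum = -2.

-2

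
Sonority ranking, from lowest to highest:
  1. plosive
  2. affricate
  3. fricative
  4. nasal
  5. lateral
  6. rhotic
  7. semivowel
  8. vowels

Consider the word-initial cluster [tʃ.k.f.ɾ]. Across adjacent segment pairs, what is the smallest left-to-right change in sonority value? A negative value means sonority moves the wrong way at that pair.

/tʃ/ is an affricate (sonority 2).
/k/ is a plosive (sonority 1).
/f/ is a fricative (sonority 3).
/ɾ/ is a rhotic (sonority 6).
/tʃ/→/k/: change -1.
/k/→/f/: change +2.
/f/→/ɾ/: change +3.
Minimum = -1.

-1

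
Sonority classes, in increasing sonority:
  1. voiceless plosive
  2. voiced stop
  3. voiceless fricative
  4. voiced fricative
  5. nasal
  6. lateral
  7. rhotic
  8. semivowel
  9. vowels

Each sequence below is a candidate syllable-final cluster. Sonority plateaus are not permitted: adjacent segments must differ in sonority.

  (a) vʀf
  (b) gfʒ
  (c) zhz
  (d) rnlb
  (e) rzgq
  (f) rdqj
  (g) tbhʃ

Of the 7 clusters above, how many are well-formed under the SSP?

(a) 4-7-3 → violates
(b) 2-3-4 → violates
(c) 4-3-4 → violates
(d) 7-5-6-2 → violates
(e) 7-4-2-1 → obeys
(f) 7-2-1-8 → violates
(g) 1-2-3-3 → violates

1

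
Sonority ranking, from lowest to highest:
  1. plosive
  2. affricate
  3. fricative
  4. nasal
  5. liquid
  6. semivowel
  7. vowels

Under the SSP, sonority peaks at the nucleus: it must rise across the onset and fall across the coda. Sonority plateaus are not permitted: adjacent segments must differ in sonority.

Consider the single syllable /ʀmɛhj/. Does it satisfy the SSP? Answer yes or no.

Onset: /ʀ/ is a liquid (sonority 5), /m/ is a nasal (sonority 4); then the nucleus /ɛ/ (sonority 7).
Onset profile 5-4-7 — does not strictly rise throughout.
Coda: /h/ is a fricative (sonority 3), /j/ is a semivowel (sonority 6).
Coda profile 7-3-6 — does not strictly fall throughout.

no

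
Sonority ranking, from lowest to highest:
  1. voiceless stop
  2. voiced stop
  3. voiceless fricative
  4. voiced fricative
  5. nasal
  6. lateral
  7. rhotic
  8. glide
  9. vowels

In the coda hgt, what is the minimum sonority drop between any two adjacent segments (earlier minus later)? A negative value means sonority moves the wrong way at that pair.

1

/h/ — voiceless fricative, sonority 3.
/g/ — voiced stop, sonority 2.
/t/ — voiceless stop, sonority 1.
/h/→/g/: change +1.
/g/→/t/: change +1.
Minimum = 1.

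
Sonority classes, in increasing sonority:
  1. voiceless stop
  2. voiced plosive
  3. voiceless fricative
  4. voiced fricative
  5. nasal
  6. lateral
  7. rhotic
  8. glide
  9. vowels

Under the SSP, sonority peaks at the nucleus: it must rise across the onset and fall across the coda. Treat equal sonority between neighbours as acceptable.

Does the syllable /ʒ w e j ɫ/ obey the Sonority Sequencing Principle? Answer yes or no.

Onset: /ʒ/ is a voiced fricative (sonority 4), /w/ is a glide (sonority 8); then the nucleus /e/ (sonority 9).
Onset profile 4-8-9 — rises to the nucleus.
Coda: /j/ is a glide (sonority 8), /ɫ/ is a lateral (sonority 6).
Coda profile 9-8-6 — falls from the nucleus.

yes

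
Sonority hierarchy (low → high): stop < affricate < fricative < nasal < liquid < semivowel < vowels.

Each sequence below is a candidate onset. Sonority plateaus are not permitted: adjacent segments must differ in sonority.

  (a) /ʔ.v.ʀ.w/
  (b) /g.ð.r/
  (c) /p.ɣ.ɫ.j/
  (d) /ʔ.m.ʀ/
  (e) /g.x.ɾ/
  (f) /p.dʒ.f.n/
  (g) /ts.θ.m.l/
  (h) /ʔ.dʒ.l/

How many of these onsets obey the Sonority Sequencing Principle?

8

(a) sonority 1-3-5-6: well-formed.
(b) sonority 1-3-5: well-formed.
(c) sonority 1-3-5-6: well-formed.
(d) sonority 1-4-5: well-formed.
(e) sonority 1-3-5: well-formed.
(f) sonority 1-2-3-4: well-formed.
(g) sonority 2-3-4-5: well-formed.
(h) sonority 1-2-5: well-formed.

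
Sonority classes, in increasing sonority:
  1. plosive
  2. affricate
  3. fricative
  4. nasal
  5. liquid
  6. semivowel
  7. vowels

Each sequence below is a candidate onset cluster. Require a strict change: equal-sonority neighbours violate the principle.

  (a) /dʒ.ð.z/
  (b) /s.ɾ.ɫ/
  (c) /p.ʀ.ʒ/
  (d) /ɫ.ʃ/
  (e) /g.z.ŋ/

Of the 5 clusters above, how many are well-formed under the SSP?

(a) /dʒ.ð.z/: profile 2-3-3 — violates.
(b) /s.ɾ.ɫ/: profile 3-5-5 — violates.
(c) /p.ʀ.ʒ/: profile 1-5-3 — violates.
(d) /ɫ.ʃ/: profile 5-3 — violates.
(e) /g.z.ŋ/: profile 1-3-4 — obeys.

1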